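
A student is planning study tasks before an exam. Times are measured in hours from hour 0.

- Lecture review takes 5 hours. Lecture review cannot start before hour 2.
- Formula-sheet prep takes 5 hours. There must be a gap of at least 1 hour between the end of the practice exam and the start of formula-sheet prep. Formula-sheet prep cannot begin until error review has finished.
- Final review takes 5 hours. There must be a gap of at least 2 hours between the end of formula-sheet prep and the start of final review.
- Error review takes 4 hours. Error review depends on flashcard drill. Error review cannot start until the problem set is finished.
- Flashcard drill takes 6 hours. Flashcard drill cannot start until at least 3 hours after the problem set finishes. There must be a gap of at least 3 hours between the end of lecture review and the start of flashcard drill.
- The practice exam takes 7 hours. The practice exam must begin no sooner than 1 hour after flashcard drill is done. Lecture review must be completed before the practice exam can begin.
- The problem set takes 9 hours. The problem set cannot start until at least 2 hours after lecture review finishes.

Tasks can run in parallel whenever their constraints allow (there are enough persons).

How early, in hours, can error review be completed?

Lecture review waits on its own release at hour 2, so it starts at hour 2 and finishes at 2 + 5 = hour 7.
The problem set cannot begin until lecture review (finishes hour 7, plus 2-hour gap → hour 9). It runs from hour 9 to 9 + 9 = hour 18.
Flashcard drill cannot start until the problem set (finishes hour 18, plus 3-hour gap → hour 21); lecture review (finishes hour 7, plus 3-hour gap → hour 10). The controlling bound is hour 21, so flashcard drill finishes at 21 + 6 = hour 27.
Error review has to wait for flashcard drill (finishes hour 27); the problem set (finishes hour 18). The latest of these is hour 27, so error review runs hour 27 to 27 + 4 = hour 31.

31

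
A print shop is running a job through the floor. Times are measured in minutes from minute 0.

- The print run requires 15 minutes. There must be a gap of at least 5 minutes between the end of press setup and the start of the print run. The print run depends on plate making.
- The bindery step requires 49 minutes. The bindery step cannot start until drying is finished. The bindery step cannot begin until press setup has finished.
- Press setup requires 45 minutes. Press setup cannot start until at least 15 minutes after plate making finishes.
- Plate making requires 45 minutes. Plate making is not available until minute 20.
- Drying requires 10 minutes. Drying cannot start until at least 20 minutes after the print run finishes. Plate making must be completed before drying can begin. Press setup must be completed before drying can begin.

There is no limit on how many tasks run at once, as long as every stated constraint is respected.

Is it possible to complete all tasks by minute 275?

Yes

After its own release at minute 20, plate making can start at minute 20 and finishes at minute 65.
Press setup cannot begin until plate making (finishes minute 65, plus 15-minute gap → minute 80). It runs from minute 80 to 80 + 45 = minute 125.
The print run needs all of press setup (finishes minute 125, plus 5-minute gap → minute 130); plate making (finishes minute 65). That puts its earliest start at minute 130; it finishes at 130 + 15 = minute 145.
For drying: the print run (finishes minute 145, plus 20-minute gap → minute 165); plate making (finishes minute 65); press setup (finishes minute 125). Taking the maximum gives a start of minute 165, and it finishes at 165 + 10 = minute 175.
The bindery step has to wait for drying (finishes minute 175); press setup (finishes minute 125). The latest of these is minute 175, so the bindery step runs minute 175 to 175 + 49 = minute 224.
Every task is finished by minute 224, which is no later than the deadline of 275, so the schedule is feasible.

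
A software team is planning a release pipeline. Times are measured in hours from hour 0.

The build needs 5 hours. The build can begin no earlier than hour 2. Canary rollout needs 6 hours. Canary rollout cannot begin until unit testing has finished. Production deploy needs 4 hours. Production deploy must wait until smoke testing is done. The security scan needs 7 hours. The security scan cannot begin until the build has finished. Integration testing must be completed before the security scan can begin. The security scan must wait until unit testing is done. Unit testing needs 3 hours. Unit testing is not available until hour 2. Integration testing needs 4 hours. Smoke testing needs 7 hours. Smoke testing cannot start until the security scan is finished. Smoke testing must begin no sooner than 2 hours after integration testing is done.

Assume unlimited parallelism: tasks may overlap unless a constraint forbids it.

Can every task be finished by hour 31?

Nothing blocks integration testing, so it runs from hour 0 to hour 4.
Unit testing waits on its own release at hour 2, so it starts at hour 2 and finishes at 2 + 3 = hour 5.
Canary rollout cannot begin until unit testing (finishes hour 5). It runs from hour 5 to 5 + 6 = hour 11.
The build cannot begin until its own release at hour 2. It runs from hour 2 to 2 + 5 = hour 7.
The security scan has to wait for the build (finishes hour 7); integration testing (finishes hour 4); unit testing (finishes hour 5). The latest of these is hour 7, so the security scan runs hour 7 to 7 + 7 = hour 14.
For smoke testing: the security scan (finishes hour 14); integration testing (finishes hour 4, plus 2-hour gap → hour 6). Taking the maximum gives a start of hour 14, and it finishes at 14 + 7 = hour 21.
Production deploy cannot begin until smoke testing (finishes hour 21). It runs from hour 21 to 21 + 4 = hour 25.
Every task is finished by hour 25, which is no later than the deadline of 31, so the schedule is feasible.

Yes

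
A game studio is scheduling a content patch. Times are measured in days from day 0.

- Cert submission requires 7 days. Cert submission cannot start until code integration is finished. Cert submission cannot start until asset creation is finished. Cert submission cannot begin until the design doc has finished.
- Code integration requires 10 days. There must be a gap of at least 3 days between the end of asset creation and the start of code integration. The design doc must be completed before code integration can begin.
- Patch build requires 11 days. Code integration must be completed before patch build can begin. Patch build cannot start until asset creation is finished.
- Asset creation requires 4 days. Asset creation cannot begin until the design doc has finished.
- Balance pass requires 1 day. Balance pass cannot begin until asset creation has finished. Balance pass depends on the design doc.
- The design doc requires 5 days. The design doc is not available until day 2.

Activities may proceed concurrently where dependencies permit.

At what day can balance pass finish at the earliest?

12

The design doc waits on its own release at day 2, so it starts at day 2 and finishes at 2 + 5 = day 7.
After the design doc (finishes day 7), asset creation can start at day 7 and finishes at day 11.
For balance pass: asset creation (finishes day 11); the design doc (finishes day 7). Taking the maximum gives a start of day 11, and it finishes at 11 + 1 = day 12.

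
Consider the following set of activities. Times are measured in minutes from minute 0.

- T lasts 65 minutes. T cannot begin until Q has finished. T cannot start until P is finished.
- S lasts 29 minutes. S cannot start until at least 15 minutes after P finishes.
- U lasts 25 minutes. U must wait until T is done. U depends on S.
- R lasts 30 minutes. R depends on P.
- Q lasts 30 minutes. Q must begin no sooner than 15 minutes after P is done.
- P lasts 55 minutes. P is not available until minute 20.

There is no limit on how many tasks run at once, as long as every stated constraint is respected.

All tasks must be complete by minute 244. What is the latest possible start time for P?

Nothing follows U; the deadline of minute 244 is its only limit. It must start by 244 − 25 = minute 219.
T must finish before U (must start by minute 219). With a 65-minute duration, T must start by 219 − 65 = minute 154.
Since T (must start by minute 154) depends on it, Q must finish by minute 154. Backing off its 30-minute duration gives a latest start of minute 124.
To finish by minute 244, R (duration 30) must start no later than minute 214.
S feeds into U (must start by minute 219); so S must finish by minute 219 and therefore start by minute 190.
P feeds Q (must start by minute 124, minus 15-minute gap → minute 109); R (must start by minute 214); S (must start by minute 190, minus 15-minute gap → minute 175); T (must start by minute 154). Taking the minimum, P must finish by minute 109 and start by 109 − 55 = minute 54.

54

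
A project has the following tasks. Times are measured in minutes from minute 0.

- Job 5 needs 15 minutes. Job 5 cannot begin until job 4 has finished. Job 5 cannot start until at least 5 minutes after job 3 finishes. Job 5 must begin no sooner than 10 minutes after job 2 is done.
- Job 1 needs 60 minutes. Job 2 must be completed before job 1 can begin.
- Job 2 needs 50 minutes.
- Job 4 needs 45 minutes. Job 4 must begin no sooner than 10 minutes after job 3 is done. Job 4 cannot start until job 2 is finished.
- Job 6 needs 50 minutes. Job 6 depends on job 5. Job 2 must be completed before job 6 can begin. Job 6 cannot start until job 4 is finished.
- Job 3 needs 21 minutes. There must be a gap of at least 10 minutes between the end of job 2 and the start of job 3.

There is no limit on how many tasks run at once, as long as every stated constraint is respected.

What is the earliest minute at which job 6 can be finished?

Nothing blocks job 2, so it runs from minute 0 to minute 50.
Job 3 cannot begin until job 2 (finishes minute 50, plus 10-minute gap → minute 60). It runs from minute 60 to 60 + 21 = minute 81.
Job 4 cannot start until job 3 (finishes minute 81, plus 10-minute gap → minute 91); job 2 (finishes minute 50). The controlling bound is minute 91, so job 4 finishes at 91 + 45 = minute 136.
For job 5: job 4 (finishes minute 136); job 3 (finishes minute 81, plus 5-minute gap → minute 86); job 2 (finishes minute 50, plus 10-minute gap → minute 60). Taking the maximum gives a start of minute 136, and it finishes at 136 + 15 = minute 151.
Job 6 cannot start until job 5 (finishes minute 151); job 2 (finishes minute 50); job 4 (finishes minute 136). The controlling bound is minute 151, so job 6 finishes at 151 + 50 = minute 201.

201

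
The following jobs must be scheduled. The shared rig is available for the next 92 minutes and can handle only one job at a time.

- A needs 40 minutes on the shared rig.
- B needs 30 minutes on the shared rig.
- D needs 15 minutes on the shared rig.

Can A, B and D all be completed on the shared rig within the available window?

Running back to back, the jobs need 40 + 30 + 15 = 85 minutes on the shared rig.
Since 85 ≤ 92, they fit within the window.

Yes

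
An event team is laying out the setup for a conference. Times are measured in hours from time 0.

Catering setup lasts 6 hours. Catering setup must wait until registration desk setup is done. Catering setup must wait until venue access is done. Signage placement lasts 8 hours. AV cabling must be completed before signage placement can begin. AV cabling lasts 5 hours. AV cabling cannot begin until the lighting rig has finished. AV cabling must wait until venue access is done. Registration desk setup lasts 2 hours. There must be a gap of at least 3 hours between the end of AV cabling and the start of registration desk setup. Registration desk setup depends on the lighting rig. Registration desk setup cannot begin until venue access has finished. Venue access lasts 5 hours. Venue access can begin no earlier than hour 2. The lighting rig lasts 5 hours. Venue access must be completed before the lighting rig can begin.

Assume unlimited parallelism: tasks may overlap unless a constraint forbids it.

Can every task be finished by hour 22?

Venue access waits on its own release at hour 2, so it starts at hour 2 and finishes at 2 + 5 = hour 7.
The lighting rig cannot begin until venue access (finishes hour 7). It runs from hour 7 to 7 + 5 = hour 12.
AV cabling has to wait for the lighting rig (finishes hour 12); venue access (finishes hour 7). The latest of these is hour 12, so AV cabling runs hour 12 to 12 + 5 = hour 17.
Signage placement waits on AV cabling (finishes hour 17), so it starts at hour 17 and finishes at 17 + 8 = hour 25.
Registration desk setup has to wait for AV cabling (finishes hour 17, plus 3-hour gap → hour 20); the lighting rig (finishes hour 12); venue access (finishes hour 7). The latest of these is hour 20, so registration desk setup runs hour 20 to 20 + 2 = hour 22.
For catering setup: registration desk setup (finishes hour 22); venue access (finishes hour 7). Taking the maximum gives a start of hour 22, and it finishes at 22 + 6 = hour 28.
The earliest everything can be done is hour 28, which is after the deadline of 22, so it is not possible.

No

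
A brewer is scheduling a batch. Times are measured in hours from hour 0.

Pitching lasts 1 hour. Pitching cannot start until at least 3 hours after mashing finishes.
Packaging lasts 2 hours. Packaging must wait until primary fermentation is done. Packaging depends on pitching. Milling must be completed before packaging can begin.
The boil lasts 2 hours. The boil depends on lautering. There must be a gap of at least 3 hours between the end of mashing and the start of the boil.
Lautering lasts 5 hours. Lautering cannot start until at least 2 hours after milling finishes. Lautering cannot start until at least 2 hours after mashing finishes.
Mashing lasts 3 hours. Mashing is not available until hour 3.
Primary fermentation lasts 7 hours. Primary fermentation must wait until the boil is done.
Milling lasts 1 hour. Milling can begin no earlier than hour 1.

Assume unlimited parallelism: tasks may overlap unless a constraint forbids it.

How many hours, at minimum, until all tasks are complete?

Mashing waits on its own release at hour 3, so it starts at hour 3 and finishes at 3 + 3 = hour 6.
Pitching cannot begin until mashing (finishes hour 6, plus 3-hour gap → hour 9). It runs from hour 9 to 9 + 1 = hour 10.
Milling cannot begin until its own release at hour 1. It runs from hour 1 to 1 + 1 = hour 2.
For lautering: milling (finishes hour 2, plus 2-hour gap → hour 4); mashing (finishes hour 6, plus 2-hour gap → hour 8). Taking the maximum gives a start of hour 8, and it finishes at 8 + 5 = hour 13.
The boil has to wait for lautering (finishes hour 13); mashing (finishes hour 6, plus 3-hour gap → hour 9). The latest of these is hour 13, so the boil runs hour 13 to 13 + 2 = hour 15.
Primary fermentation waits on the boil (finishes hour 15), so it starts at hour 15 and finishes at 15 + 7 = hour 22.
Packaging needs all of primary fermentation (finishes hour 22); pitching (finishes hour 10); milling (finishes hour 2). That puts its earliest start at hour 22; it finishes at 22 + 2 = hour 24.
All tasks are finished once the last one completes. Finish times: Milling at 2, Mashing at 6, Lautering at 13, The boil at 15, Pitching at 10, Primary fermentation at 22, Packaging at 24. The latest is hour 24.

24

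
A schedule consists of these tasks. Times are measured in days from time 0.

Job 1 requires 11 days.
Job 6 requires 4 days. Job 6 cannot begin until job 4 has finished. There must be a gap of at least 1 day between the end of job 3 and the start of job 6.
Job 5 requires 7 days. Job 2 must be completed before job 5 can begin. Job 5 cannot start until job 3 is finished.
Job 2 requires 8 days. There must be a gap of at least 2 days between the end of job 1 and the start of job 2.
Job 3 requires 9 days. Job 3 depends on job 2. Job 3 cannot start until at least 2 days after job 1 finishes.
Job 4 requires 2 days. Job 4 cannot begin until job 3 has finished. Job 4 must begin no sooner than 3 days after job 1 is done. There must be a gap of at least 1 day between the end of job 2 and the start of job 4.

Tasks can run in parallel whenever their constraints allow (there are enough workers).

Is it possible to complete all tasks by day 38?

Yes

Job 1 has no prerequisites, so it starts at day 0 and finishes at day 11.
After job 1 (finishes day 11, plus 2-day gap → day 13), job 2 can start at day 13 and finishes at day 21.
Job 3 cannot start until job 2 (finishes day 21); job 1 (finishes day 11, plus 2-day gap → day 13). The controlling bound is day 21, so job 3 finishes at 21 + 9 = day 30.
Job 5 needs all of job 2 (finishes day 21); job 3 (finishes day 30). That puts its earliest start at day 30; it finishes at 30 + 7 = day 37.
For job 4: job 3 (finishes day 30); job 1 (finishes day 11, plus 3-day gap → day 14); job 2 (finishes day 21, plus 1-day gap → day 22). Taking the maximum gives a start of day 30, and it finishes at 30 + 2 = day 32.
Job 6 has to wait for job 4 (finishes day 32); job 3 (finishes day 30, plus 1-day gap → day 31). The latest of these is day 32, so job 6 runs day 32 to 32 + 4 = day 36.
Every task is finished by day 37, which is no later than the deadline of 38, so the schedule is feasible.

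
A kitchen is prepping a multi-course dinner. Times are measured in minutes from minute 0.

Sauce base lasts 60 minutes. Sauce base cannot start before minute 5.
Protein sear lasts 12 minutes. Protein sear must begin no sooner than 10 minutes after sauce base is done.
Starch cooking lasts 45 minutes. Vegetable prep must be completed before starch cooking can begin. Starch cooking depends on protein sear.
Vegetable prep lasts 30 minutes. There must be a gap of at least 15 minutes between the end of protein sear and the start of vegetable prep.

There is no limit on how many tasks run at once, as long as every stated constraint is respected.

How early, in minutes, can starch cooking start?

After its own release at minute 5, sauce base can start at minute 5 and finishes at minute 65.
Protein sear waits on sauce base (finishes minute 65, plus 10-minute gap → minute 75), so it starts at minute 75 and finishes at 75 + 12 = minute 87.
Vegetable prep cannot begin until protein sear (finishes minute 87, plus 15-minute gap → minute 102). It runs from minute 102 to 102 + 30 = minute 132.
Starch cooking waits on vegetable prep (finishes minute 132); protein sear (finishes minute 87). The latest of these is minute 132, which is the earliest starch cooking can start.

132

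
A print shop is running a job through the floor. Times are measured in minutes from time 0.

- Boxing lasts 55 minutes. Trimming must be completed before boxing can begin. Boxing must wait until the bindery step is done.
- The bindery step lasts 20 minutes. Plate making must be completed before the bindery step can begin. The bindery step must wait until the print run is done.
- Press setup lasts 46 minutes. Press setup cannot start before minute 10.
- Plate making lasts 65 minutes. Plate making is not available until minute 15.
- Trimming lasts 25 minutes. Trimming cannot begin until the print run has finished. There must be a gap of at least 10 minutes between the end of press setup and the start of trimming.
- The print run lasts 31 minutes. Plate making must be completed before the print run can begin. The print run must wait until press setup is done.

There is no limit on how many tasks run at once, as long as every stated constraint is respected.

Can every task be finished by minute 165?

Press setup waits on its own release at minute 10, so it starts at minute 10 and finishes at 10 + 46 = minute 56.
After its own release at minute 15, plate making can start at minute 15 and finishes at minute 80.
The print run has to wait for plate making (finishes minute 80); press setup (finishes minute 56). The latest of these is minute 80, so the print run runs minute 80 to 80 + 31 = minute 111.
The bindery step needs all of plate making (finishes minute 80); the print run (finishes minute 111). That puts its earliest start at minute 111; it finishes at 111 + 20 = minute 131.
Trimming cannot start until the print run (finishes minute 111); press setup (finishes minute 56, plus 10-minute gap → minute 66). The controlling bound is minute 111, so trimming finishes at 111 + 25 = minute 136.
Boxing cannot start until trimming (finishes minute 136); the bindery step (finishes minute 131). The controlling bound is minute 136, so boxing finishes at 136 + 55 = minute 191.
The earliest everything can be done is minute 191, which is after the deadline of 165, so it is not possible.

No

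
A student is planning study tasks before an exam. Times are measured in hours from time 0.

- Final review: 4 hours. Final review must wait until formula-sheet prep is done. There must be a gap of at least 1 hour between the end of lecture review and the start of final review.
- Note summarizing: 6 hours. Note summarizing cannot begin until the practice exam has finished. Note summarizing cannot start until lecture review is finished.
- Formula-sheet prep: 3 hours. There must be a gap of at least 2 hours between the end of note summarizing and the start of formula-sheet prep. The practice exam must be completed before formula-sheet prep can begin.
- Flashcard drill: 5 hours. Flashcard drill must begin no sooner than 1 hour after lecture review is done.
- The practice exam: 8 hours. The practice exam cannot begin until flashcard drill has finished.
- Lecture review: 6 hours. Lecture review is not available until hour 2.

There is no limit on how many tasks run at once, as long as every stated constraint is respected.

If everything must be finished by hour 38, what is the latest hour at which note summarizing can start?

Final review must finish by hour 38; it takes 4 hours, so it must start by 38 − 4 = hour 34.
Formula-sheet prep has to be done before final review (must start by hour 34). That means finishing by hour 34, i.e. starting by 34 − 3 = hour 31.
Since formula-sheet prep (must start by hour 31, minus 2-hour gap → hour 29) depends on it, note summarizing must finish by hour 29. Backing off its 6-hour duration gives a latest start of hour 23.

23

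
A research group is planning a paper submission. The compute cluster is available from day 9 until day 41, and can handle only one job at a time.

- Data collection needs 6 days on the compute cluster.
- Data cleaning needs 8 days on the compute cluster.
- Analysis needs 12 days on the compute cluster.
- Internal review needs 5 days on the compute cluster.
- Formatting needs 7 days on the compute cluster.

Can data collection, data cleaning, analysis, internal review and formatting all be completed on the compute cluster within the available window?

No

The compute cluster window is 41 − 9 = 32 days.
Running back to back, the jobs need 6 + 8 + 12 + 5 + 7 = 38 days on the compute cluster.
Since 38 > 32, they cannot all fit.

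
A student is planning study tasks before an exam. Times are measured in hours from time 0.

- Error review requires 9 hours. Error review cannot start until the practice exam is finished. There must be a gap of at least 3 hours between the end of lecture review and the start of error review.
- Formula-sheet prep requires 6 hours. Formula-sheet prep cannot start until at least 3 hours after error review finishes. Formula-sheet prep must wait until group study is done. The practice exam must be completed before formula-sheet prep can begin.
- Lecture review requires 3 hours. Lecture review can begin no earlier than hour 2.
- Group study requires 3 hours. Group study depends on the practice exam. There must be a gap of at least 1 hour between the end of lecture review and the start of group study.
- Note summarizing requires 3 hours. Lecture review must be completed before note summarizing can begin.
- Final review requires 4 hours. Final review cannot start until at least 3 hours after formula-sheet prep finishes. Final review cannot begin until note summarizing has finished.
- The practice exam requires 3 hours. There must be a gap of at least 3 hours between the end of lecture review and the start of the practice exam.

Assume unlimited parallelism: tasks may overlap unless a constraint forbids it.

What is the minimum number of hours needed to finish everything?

Lecture review waits on its own release at hour 2, so it starts at hour 2 and finishes at 2 + 3 = hour 5.
Note summarizing waits on lecture review (finishes hour 5), so it starts at hour 5 and finishes at 5 + 3 = hour 8.
After lecture review (finishes hour 5, plus 3-hour gap → hour 8), the practice exam can start at hour 8 and finishes at hour 11.
Group study has to wait for the practice exam (finishes hour 11); lecture review (finishes hour 5, plus 1-hour gap → hour 6). The latest of these is hour 11, so group study runs hour 11 to 11 + 3 = hour 14.
Error review has to wait for the practice exam (finishes hour 11); lecture review (finishes hour 5, plus 3-hour gap → hour 8). The latest of these is hour 11, so error review runs hour 11 to 11 + 9 = hour 20.
Formula-sheet prep has to wait for error review (finishes hour 20, plus 3-hour gap → hour 23); group study (finishes hour 14); the practice exam (finishes hour 11). The latest of these is hour 23, so formula-sheet prep runs hour 23 to 23 + 6 = hour 29.
For final review: formula-sheet prep (finishes hour 29, plus 3-hour gap → hour 32); note summarizing (finishes hour 8). Taking the maximum gives a start of hour 32, and it finishes at 32 + 4 = hour 36.
All tasks are finished once the last one completes. Finish times: Lecture review at 5, The practice exam at 11, Error review at 20, Group study at 14, Note summarizing at 8, Formula-sheet prep at 29, Final review at 36. The latest is hour 36.

36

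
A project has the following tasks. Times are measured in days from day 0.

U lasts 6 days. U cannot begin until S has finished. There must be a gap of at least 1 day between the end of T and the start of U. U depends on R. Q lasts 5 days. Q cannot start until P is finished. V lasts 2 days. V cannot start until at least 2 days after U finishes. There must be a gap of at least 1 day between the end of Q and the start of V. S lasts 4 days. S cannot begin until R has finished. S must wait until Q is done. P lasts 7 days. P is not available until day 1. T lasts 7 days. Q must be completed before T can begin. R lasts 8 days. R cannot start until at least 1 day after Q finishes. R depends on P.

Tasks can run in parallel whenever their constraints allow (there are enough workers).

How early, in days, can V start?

P waits on its own release at day 1, so it starts at day 1 and finishes at 1 + 7 = day 8.
Q waits on P (finishes day 8), so it starts at day 8 and finishes at 8 + 5 = day 13.
After Q (finishes day 13), T can start at day 13 and finishes at day 20.
For R: Q (finishes day 13, plus 1-day gap → day 14); P (finishes day 8). Taking the maximum gives a start of day 14, and it finishes at 14 + 8 = day 22.
For S: R (finishes day 22); Q (finishes day 13). Taking the maximum gives a start of day 22, and it finishes at 22 + 4 = day 26.
For U: S (finishes day 26); T (finishes day 20, plus 1-day gap → day 21); R (finishes day 22). Taking the maximum gives a start of day 26, and it finishes at 26 + 6 = day 32.
V waits on U (finishes day 32, plus 2-day gap → day 34); Q (finishes day 13, plus 1-day gap → day 14). The latest of these is day 34, which is the earliest V can start.

34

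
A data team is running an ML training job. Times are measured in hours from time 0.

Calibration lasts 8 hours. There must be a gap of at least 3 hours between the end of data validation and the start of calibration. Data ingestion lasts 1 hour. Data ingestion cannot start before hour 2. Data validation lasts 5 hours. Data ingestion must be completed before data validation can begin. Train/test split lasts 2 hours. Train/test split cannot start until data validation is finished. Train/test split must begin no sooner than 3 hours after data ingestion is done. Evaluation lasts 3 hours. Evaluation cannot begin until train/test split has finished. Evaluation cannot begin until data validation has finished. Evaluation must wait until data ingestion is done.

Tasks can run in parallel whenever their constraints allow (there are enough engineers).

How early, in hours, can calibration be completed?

Data ingestion cannot begin until its own release at hour 2. It runs from hour 2 to 2 + 1 = hour 3.
Data validation cannot begin until data ingestion (finishes hour 3). It runs from hour 3 to 3 + 5 = hour 8.
After data validation (finishes hour 8, plus 3-hour gap → hour 11), calibration can start at hour 11 and finishes at hour 19.

19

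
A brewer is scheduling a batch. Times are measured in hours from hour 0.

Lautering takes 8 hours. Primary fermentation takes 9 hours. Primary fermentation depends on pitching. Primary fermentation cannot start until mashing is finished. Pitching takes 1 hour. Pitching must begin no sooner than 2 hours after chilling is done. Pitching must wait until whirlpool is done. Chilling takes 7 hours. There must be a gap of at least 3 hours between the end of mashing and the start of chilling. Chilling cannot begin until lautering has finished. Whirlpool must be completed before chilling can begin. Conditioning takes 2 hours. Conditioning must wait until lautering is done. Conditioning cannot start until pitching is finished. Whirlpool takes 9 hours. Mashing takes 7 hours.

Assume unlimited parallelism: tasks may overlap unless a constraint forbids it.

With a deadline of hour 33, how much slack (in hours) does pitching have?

Whirlpool can start immediately at hour 0; it finishes at hour 9.
Nothing blocks lautering, so it runs from hour 0 to hour 8.
Nothing blocks mashing, so it runs from hour 0 to hour 7.
For chilling: mashing (finishes hour 7, plus 3-hour gap → hour 10); lautering (finishes hour 8); whirlpool (finishes hour 9). Taking the maximum gives a start of hour 10, and it finishes at 10 + 7 = hour 17.
Pitching needs all of chilling (finishes hour 17, plus 2-hour gap → hour 19); whirlpool (finishes hour 9). That puts its earliest start at hour 19; it finishes at 19 + 1 = hour 20.

Working backward from the deadline:
Primary fermentation must finish by hour 33; it takes 9 hours, so it must start by 33 − 9 = hour 24.
Conditioning has no dependents, so it just needs to finish by hour 33. Starting by 33 − 2 = hour 31 achieves that.
Pitching has several dependents: primary fermentation (must start by hour 24); conditioning (must start by hour 31). The earliest of those limits is hour 24, so pitching must start by 24 − 1 = hour 23.
So pitching can start as early as hour 19 and as late as hour 23, giving 23 − 19 = 4 hours of slack.

4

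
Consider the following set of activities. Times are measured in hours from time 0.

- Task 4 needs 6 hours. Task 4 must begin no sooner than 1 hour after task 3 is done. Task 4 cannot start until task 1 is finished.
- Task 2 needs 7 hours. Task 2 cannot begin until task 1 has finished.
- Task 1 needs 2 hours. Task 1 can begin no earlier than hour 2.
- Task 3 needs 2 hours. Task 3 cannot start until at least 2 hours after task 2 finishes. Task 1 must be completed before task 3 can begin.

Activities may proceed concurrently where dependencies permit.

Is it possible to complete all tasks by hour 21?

Task 1 waits on its own release at hour 2, so it starts at hour 2 and finishes at 2 + 2 = hour 4.
Task 2 waits on task 1 (finishes hour 4), so it starts at hour 4 and finishes at 4 + 7 = hour 11.
Task 3 needs all of task 2 (finishes hour 11, plus 2-hour gap → hour 13); task 1 (finishes hour 4). That puts its earliest start at hour 13; it finishes at 13 + 2 = hour 15.
Task 4 needs all of task 3 (finishes hour 15, plus 1-hour gap → hour 16); task 1 (finishes hour 4). That puts its earliest start at hour 16; it finishes at 16 + 6 = hour 22.
The earliest everything can be done is hour 22, which is after the deadline of 21, so it is not possible.

No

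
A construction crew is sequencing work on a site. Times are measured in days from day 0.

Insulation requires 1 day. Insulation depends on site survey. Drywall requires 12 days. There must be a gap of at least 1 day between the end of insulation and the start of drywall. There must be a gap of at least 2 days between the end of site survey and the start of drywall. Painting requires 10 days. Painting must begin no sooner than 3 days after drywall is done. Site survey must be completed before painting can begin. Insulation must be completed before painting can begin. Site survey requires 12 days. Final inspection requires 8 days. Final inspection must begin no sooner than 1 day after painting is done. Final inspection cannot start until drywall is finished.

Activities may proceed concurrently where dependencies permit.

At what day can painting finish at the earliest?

Site survey has no prerequisites, so it starts at day 0 and finishes at day 12.
Insulation cannot begin until site survey (finishes day 12). It runs from day 12 to 12 + 1 = day 13.
Drywall needs all of insulation (finishes day 13, plus 1-day gap → day 14); site survey (finishes day 12, plus 2-day gap → day 14). That puts its earliest start at day 14; it finishes at 14 + 12 = day 26.
Painting has to wait for drywall (finishes day 26, plus 3-day gap → day 29); site survey (finishes day 12); insulation (finishes day 13). The latest of these is day 29, so painting runs day 29 to 29 + 10 = day 39.

39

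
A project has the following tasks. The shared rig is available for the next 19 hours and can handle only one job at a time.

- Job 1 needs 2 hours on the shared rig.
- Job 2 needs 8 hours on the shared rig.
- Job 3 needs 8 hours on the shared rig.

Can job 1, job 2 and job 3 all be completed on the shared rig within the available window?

Running back to back, the jobs need 2 + 8 + 8 = 18 hours on the shared rig.
Since 18 ≤ 19, they fit within the window.

Yes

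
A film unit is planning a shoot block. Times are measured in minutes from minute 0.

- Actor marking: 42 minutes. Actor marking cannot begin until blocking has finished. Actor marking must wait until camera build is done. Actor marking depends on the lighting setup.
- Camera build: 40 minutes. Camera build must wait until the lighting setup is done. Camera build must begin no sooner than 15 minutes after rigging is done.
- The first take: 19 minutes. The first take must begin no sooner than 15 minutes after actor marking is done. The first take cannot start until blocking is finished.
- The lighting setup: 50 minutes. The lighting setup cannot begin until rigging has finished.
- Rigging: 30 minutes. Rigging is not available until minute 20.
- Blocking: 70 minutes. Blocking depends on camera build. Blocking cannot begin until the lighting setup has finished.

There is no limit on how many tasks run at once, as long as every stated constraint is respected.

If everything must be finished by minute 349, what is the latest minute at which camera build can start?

The first take has no dependents, so it just needs to finish by minute 349. Starting by 349 − 19 = minute 330 achieves that.
Actor marking must finish before the first take (must start by minute 330, minus 15-minute gap → minute 315). With a 42-minute duration, actor marking must start by 315 − 42 = minute 273.
For blocking: actor marking (must start by minute 273); the first take (must start by minute 330). The most restrictive is minute 273; with a 70-minute duration, blocking must start by minute 203.
For camera build: blocking (must start by minute 203); actor marking (must start by minute 273). The most restrictive is minute 203; with a 40-minute duration, camera build must start by minute 163.

163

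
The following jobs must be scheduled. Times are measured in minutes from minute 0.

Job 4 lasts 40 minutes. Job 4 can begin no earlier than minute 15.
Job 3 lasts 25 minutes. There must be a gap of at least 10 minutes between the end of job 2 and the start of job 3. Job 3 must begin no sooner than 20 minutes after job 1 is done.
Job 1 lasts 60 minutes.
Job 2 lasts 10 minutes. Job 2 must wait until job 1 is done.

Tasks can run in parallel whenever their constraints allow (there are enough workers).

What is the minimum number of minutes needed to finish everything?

Job 4 cannot begin until its own release at minute 15. It runs from minute 15 to 15 + 40 = minute 55.
Job 1 can start immediately at minute 0; it finishes at minute 60.
Job 2 waits on job 1 (finishes minute 60), so it starts at minute 60 and finishes at 60 + 10 = minute 70.
Job 3 has to wait for job 2 (finishes minute 70, plus 10-minute gap → minute 80); job 1 (finishes minute 60, plus 20-minute gap → minute 80). The latest of these is minute 80, so job 3 runs minute 80 to 80 + 25 = minute 105.
All tasks are finished once the last one completes. Finish times: Job 1 at 60, Job 2 at 70, Job 3 at 105, Job 4 at 55. The latest is minute 105.

105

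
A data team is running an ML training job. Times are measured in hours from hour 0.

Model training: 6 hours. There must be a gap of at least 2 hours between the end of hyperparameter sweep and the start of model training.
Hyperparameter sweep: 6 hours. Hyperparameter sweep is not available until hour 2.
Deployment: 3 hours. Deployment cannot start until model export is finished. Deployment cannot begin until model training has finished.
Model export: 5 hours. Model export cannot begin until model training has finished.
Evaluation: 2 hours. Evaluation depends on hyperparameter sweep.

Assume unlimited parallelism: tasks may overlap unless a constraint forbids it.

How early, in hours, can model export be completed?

Hyperparameter sweep waits on its own release at hour 2, so it starts at hour 2 and finishes at 2 + 6 = hour 8.
Model training cannot begin until hyperparameter sweep (finishes hour 8, plus 2-hour gap → hour 10). It runs from hour 10 to 10 + 6 = hour 16.
After model training (finishes hour 16), model export can start at hour 16 and finishes at hour 21.

21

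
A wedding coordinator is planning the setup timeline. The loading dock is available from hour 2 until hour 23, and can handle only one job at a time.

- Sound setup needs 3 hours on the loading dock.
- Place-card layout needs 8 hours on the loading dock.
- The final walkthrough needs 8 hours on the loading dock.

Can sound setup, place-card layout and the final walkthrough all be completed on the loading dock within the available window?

The loading dock window is 23 − 2 = 21 hours.
Running back to back, the jobs need 3 + 8 + 8 = 19 hours on the loading dock.
Since 19 ≤ 21, they fit within the window.

Yes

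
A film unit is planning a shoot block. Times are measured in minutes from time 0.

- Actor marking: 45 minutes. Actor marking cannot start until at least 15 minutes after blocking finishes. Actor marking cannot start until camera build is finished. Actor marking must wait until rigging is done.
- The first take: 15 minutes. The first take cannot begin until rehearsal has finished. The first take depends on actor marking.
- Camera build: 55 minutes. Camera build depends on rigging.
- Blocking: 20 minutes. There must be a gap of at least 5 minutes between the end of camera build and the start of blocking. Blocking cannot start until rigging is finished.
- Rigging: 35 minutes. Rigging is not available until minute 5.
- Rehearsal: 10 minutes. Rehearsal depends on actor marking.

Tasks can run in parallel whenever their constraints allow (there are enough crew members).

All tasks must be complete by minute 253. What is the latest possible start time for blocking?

Nothing follows the first take; the deadline of minute 253 is its only limit. It must start by 253 − 15 = minute 238.
Rehearsal has to be done before the first take (must start by minute 238). That means finishing by minute 238, i.e. starting by 238 − 10 = minute 228.
Actor marking must finish in time for rehearsal (must start by minute 228); the first take (must start by minute 238). The tightest is minute 228, so actor marking must start by 228 − 45 = minute 183.
Blocking must finish before actor marking (must start by minute 183, minus 15-minute gap → minute 168). With a 20-minute duration, blocking must start by 168 − 20 = minute 148.

148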